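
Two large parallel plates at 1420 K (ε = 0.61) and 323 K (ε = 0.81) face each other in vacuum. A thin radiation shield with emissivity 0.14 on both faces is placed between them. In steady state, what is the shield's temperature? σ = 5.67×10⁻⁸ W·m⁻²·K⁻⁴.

In steady state the net flux on the hot side equals that on the cold side.
σ(T₁⁴−T_s⁴)/D₁ = σ(T_s⁴−T₂⁴)/D₂, with D₁ = 1/ε₁+1/ε_s−1 = 7.782, D₂ = 1/ε_s+1/ε₂−1 = 7.377.
Solve for T_s⁴: T_s⁴ = (D₂·T₁⁴ + D₁·T₂⁴)/(D₁+D₂) = 1.984×10¹² K⁴.

T_s ≈ 1190 K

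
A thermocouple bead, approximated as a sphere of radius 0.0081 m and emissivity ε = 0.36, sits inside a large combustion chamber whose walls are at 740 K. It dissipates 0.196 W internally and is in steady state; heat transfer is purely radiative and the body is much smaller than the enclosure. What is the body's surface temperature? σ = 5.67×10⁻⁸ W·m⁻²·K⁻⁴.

T ≈ 747 K

For a small grey body in a large enclosure, net radiated power = εσA(T⁴ − T_w⁴).
Steady state: P = εσA(T⁴ − T_w⁴) with A = 4πr² = 8.245×10⁻⁴ m².
T⁴ = P/(εσA) + T_w⁴ = 0.196/(0.36·5.67×10⁻⁸·8.245×10⁻⁴) + (740)⁴
    = 1.165×10¹⁰ + 2.999×10¹¹ = 3.115×10¹¹ K⁴.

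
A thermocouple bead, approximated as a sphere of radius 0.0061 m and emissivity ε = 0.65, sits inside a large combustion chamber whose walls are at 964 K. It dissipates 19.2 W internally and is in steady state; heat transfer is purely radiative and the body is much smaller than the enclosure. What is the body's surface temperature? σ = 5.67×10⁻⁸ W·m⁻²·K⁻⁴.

For a small grey body in a large enclosure, net radiated power = εσA(T⁴ − T_w⁴).
Steady state: P = εσA(T⁴ − T_w⁴) with A = 4πr² = 4.676×10⁻⁴ m².
T⁴ = P/(εσA) + T_w⁴ = 19.2/(0.65·5.67×10⁻⁸·4.676×10⁻⁴) + (964)⁴
    = 1.114×10¹² + 8.636×10¹¹ = 1.978×10¹² K⁴.

T ≈ 1190 K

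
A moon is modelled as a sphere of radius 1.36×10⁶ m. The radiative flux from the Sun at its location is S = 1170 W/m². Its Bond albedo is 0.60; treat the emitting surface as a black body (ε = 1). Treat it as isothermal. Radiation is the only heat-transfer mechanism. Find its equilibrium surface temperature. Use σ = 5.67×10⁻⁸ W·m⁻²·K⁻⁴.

T ≈ 213 K

At equilibrium, absorbed power = emitted power.
Absorbing cross-section = πr² = 5.811×10¹² m²; emitting surface = 4πr² = 2.324×10¹³ m² (ratio 4).
(1−a)S·A_cross = εσ·A_surf·T⁴  ⇒  T⁴ = (1−a)S/(4σ).
T⁴ = 0.400·1170/(4·5.67×10⁻⁸) = 2.063×10⁹ K⁴.
T = (2.063×10⁹)^(1/4).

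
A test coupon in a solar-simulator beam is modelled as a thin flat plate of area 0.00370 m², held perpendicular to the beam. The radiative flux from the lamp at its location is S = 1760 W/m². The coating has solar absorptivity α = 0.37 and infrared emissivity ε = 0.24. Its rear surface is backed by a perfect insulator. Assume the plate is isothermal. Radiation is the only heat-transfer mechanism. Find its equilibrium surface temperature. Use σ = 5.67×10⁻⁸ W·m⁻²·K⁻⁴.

At equilibrium, absorbed power = emitted power.
Absorbing cross-section = A = 0.003700 m²; emitting surface = A = 0.003700 m² (ratio 1).
αS·A_cross = εσ·A_surf·T⁴  ⇒  T⁴ = αS/(ε·1σ).
T⁴ = 0.370·1760/(0.24·1·5.67×10⁻⁸) = 4.785×10¹⁰ K⁴.
T = (4.785×10¹⁰)^(1/4).

T ≈ 468 K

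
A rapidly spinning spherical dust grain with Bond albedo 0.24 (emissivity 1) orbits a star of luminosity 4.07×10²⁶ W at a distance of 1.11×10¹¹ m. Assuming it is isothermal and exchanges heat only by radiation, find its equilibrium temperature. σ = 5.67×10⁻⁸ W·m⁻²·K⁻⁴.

T ≈ 306 K

First find the stellar flux at distance d: S = L/(4πd²) = 4.07×10²⁶/(4π·(1.11×10¹¹)²) = 2629 W/m².
For an isothermal sphere, absorbed (1−a)S·πr² = emitted σ·4πr²·T⁴, so T⁴ = (1−a)S/(4σ).
T⁴ = 0.760·2629/(4·5.67×10⁻⁸) = 8.809×10⁹ K⁴.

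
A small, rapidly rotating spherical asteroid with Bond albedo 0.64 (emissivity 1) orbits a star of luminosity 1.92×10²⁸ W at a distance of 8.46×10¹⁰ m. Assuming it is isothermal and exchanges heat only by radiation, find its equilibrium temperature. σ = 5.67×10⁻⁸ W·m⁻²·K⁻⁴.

T ≈ 763 K

First find the stellar flux at distance d: S = L/(4πd²) = 1.92×10²⁸/(4π·(8.46×10¹⁰)²) = 2.135×10⁵ W/m².
For an isothermal sphere, absorbed (1−a)S·πr² = emitted σ·4πr²·T⁴, so T⁴ = (1−a)S/(4σ).
T⁴ = 0.360·2.135×10⁵/(4·5.67×10⁻⁸) = 3.389×10¹¹ K⁴.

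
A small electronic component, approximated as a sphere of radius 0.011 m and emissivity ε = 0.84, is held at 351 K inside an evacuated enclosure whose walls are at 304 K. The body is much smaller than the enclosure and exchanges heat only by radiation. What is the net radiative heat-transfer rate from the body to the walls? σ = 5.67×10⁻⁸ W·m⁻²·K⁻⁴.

For a small grey body in a large enclosure: P_net = εσA(T_body⁴ − T_wall⁴).
A = 4πr² = 0.001521 m²; T_body⁴ − T_wall⁴ = 1.518×10¹⁰ − 8.541×10⁹ = 6.638×10⁹ K⁴.
|P_net| = 0.84·5.67×10⁻⁸·0.001521·6.638×10⁹.

P_net ≈ 0.481 W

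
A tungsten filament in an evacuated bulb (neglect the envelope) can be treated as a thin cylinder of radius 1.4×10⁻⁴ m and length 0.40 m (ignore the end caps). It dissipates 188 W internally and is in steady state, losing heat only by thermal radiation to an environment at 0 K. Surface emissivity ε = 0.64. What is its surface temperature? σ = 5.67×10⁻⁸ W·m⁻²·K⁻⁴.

Steady state: internal power = radiated power, P = εσA T⁴.
Radiating area A = 2πrL = 3.519×10⁻⁴ m².
T⁴ = P/(εσA) = 188/(0.64·5.67×10⁻⁸·3.519×10⁻⁴) = 1.472×10¹³ K⁴.
T = (1.472×10¹³)^(1/4).

T ≈ 1960 K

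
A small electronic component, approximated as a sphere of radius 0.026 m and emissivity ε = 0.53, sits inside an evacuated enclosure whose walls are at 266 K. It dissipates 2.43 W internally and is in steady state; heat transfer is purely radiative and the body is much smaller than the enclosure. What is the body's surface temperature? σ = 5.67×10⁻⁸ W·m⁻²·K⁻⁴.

For a small grey body in a large enclosure, net radiated power = εσA(T⁴ − T_w⁴).
Steady state: P = εσA(T⁴ − T_w⁴) with A = 4πr² = 0.008495 m².
T⁴ = P/(εσA) + T_w⁴ = 2.43/(0.53·5.67×10⁻⁸·0.008495) + (266)⁴
    = 9.519×10⁹ + 5.006×10⁹ = 1.453×10¹⁰ K⁴.

T ≈ 347 K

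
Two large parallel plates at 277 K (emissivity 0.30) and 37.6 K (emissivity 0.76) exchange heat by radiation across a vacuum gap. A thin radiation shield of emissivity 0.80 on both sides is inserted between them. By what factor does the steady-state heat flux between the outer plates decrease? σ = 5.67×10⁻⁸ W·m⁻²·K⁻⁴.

Without shield: q₀ = σΔ(T⁴)/(1/ε₁+1/ε₂−1) with denominator 3.649.
With shield the two gaps are in series; the resistances add: (1/ε₁+1/ε_s−1)+(1/ε_s+1/ε₂−1) = 3.583+1.566 = 5.149.
Heat-flux ratio q₀/q = 5.149/3.649.

factor ≈ 1.41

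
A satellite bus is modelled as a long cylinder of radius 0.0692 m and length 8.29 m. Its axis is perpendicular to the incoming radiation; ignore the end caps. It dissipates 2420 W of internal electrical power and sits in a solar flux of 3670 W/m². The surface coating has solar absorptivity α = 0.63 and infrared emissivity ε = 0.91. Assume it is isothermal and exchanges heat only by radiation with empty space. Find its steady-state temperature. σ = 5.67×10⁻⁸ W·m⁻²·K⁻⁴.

At steady state, absorbed solar power + internal power = radiated power.
Absorbed: α·S·A_cross = 0.63·3670·1.147 = 2653 W (cross-section 2rL).
Total input = 2653 + 2420 = 5073 W.
Radiated: εσ·A_surf·T⁴ with A_surf = 2πrL = 3.604 m².
T⁴ = 5073/(0.91·5.67×10⁻⁸·3.604) = 2.728×10¹⁰ K⁴.

T ≈ 406 K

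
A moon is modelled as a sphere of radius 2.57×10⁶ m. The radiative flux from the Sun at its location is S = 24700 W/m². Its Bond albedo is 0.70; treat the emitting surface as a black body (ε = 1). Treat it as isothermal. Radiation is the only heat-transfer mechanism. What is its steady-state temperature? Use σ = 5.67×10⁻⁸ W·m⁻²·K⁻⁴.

T ≈ 425 K

At equilibrium, absorbed power = emitted power.
Absorbing cross-section = πr² = 2.075×10¹³ m²; emitting surface = 4πr² = 8.300×10¹³ m² (ratio 4).
(1−a)S·A_cross = εσ·A_surf·T⁴  ⇒  T⁴ = (1−a)S/(4σ).
T⁴ = 0.300·24700/(4·5.67×10⁻⁸) = 3.267×10¹⁰ K⁴.
T = (3.267×10¹⁰)^(1/4).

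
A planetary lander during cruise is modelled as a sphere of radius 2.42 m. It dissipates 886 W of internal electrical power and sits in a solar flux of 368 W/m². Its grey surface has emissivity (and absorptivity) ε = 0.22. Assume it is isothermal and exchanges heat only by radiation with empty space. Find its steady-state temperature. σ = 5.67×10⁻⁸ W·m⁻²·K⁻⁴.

T ≈ 226 K

At steady state, absorbed solar power + internal power = radiated power.
Absorbed: α·S·A_cross = 0.22·368·18.40 = 1490 W (cross-section πr²).
Total input = 1490 + 886 = 2376 W.
Radiated: εσ·A_surf·T⁴ with A_surf = 4πr² = 73.59 m².
T⁴ = 2376/(0.22·5.67×10⁻⁸·73.59) = 2.588×10⁹ K⁴.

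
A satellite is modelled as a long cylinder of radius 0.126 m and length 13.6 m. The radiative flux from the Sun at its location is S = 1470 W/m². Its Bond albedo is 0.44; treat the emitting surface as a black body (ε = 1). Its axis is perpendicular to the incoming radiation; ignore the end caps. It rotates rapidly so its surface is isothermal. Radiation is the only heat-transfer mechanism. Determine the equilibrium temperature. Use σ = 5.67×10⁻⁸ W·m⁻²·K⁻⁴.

At equilibrium, absorbed power = emitted power.
Absorbing cross-section = 2rL = 3.427 m²; emitting surface = 2πrL = 10.77 m² (ratio π).
(1−a)S·A_cross = εσ·A_surf·T⁴  ⇒  T⁴ = (1−a)S/(πσ).
T⁴ = 0.560·1470/(π·5.67×10⁻⁸) = 4.621×10⁹ K⁴.
T = (4.621×10⁹)^(1/4).

T ≈ 261 K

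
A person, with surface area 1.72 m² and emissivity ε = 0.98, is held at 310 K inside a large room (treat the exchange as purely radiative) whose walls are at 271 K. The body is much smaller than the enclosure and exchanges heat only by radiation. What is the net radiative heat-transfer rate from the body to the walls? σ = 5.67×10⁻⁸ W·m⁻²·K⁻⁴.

For a small grey body in a large enclosure: P_net = εσA(T_body⁴ − T_wall⁴).
A = 1.72 m²; T_body⁴ − T_wall⁴ = 9.235×10⁹ − 5.394×10⁹ = 3.842×10⁹ K⁴.
|P_net| = 0.98·5.67×10⁻⁸·1.720·3.842×10⁹.

P_net ≈ 367 W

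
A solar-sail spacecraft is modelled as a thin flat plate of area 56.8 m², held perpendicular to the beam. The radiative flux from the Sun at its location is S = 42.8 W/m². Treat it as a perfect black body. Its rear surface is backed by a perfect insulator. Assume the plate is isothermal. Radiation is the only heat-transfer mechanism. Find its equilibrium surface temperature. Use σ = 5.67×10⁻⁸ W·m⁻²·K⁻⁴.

At equilibrium, absorbed power = emitted power.
Absorbing cross-section = A = 56.80 m²; emitting surface = A = 56.80 m² (ratio 1).
S·A_cross = εσ·A_surf·T⁴  ⇒  T⁴ = S/(1σ).
T⁴ = 1.00·42.8/(1·5.67×10⁻⁸) = 7.549×10⁸ K⁴.
T = (7.549×10⁸)^(1/4).

T ≈ 166 K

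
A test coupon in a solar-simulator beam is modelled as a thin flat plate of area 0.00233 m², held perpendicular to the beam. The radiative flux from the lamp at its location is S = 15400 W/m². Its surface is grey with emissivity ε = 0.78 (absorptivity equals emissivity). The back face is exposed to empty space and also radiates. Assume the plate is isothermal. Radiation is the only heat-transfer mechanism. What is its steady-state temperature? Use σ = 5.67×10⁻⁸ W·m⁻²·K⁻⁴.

T ≈ 607 K

At equilibrium, absorbed power = emitted power.
Absorbing cross-section = A = 0.002330 m²; emitting surface = 2A = 0.004660 m² (ratio 2).
εS·A_cross = εσ·A_surf·T⁴  ⇒  T⁴ = S/(2σ)   (ε cancels).
T⁴ = 15400/(2·5.67×10⁻⁸) = 1.358×10¹¹ K⁴.
T = (1.358×10¹¹)^(1/4).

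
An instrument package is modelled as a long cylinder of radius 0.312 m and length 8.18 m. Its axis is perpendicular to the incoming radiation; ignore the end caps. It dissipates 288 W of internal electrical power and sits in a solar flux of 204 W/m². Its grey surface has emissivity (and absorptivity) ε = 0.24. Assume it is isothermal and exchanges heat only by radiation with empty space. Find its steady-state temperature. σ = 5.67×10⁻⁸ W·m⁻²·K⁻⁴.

T ≈ 223 K

At steady state, absorbed solar power + internal power = radiated power.
Absorbed: α·S·A_cross = 0.24·204·5.104 = 249.9 W (cross-section 2rL).
Total input = 249.9 + 288 = 537.9 W.
Radiated: εσ·A_surf·T⁴ with A_surf = 2πrL = 16.04 m².
T⁴ = 537.9/(0.24·5.67×10⁻⁸·16.04) = 2.465×10⁹ K⁴.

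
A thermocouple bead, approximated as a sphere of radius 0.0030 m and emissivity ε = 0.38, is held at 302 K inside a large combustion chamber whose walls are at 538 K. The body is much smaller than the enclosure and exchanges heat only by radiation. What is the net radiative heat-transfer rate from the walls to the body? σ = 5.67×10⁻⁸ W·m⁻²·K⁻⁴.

For a small grey body in a large enclosure: P_net = εσA(T_body⁴ − T_wall⁴).
A = 4πr² = 1.131×10⁻⁴ m²; T_body⁴ − T_wall⁴ = 8.318×10⁹ − 8.378×10¹⁰ = -7.546×10¹⁰ K⁴.
|P_net| = 0.38·5.67×10⁻⁸·1.131×10⁻⁴·7.546×10¹⁰.

P_net ≈ 0.184 W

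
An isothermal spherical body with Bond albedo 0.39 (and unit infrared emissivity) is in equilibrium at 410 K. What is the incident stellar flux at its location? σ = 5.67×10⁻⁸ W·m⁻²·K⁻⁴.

S ≈ 10500 W/m²

(1−a)S·πr² = σ·4πr²·T⁴ ⇒ S = 4σT⁴/(1−a).
S = 4·5.67×10⁻⁸·2.826×10¹⁰/0.610.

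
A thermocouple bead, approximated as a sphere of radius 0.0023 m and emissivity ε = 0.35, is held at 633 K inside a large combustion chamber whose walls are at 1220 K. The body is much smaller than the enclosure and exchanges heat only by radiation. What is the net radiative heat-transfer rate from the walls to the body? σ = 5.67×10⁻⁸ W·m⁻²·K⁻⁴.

P_net ≈ 2.71 W

For a small grey body in a large enclosure: P_net = εσA(T_body⁴ − T_wall⁴).
A = 4πr² = 6.648×10⁻⁵ m²; T_body⁴ − T_wall⁴ = 1.606×10¹¹ − 2.215×10¹² = -2.055×10¹² K⁴.
|P_net| = 0.35·5.67×10⁻⁸·6.648×10⁻⁵·2.055×10¹².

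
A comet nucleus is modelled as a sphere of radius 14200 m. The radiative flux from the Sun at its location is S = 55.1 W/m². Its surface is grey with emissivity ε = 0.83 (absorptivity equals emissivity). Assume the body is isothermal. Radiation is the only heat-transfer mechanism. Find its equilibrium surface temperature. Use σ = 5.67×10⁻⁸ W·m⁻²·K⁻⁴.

At equilibrium, absorbed power = emitted power.
Absorbing cross-section = πr² = 6.335×10⁸ m²; emitting surface = 4πr² = 2.534×10⁹ m² (ratio 4).
εS·A_cross = εσ·A_surf·T⁴  ⇒  T⁴ = S/(4σ)   (ε cancels).
T⁴ = 55.1/(4·5.67×10⁻⁸) = 2.429×10⁸ K⁴.
T = (2.429×10⁸)^(1/4).

T ≈ 125 K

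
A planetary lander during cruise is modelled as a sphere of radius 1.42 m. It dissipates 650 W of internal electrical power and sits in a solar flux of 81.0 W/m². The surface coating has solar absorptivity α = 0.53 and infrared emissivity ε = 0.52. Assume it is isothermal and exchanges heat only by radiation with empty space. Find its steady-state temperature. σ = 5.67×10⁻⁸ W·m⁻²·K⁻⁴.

At steady state, absorbed solar power + internal power = radiated power.
Absorbed: α·S·A_cross = 0.53·81.0·6.335 = 271.9 W (cross-section πr²).
Total input = 271.9 + 650 = 921.9 W.
Radiated: εσ·A_surf·T⁴ with A_surf = 4πr² = 25.34 m².
T⁴ = 921.9/(0.52·5.67×10⁻⁸·25.34) = 1.234×10⁹ K⁴.

T ≈ 187 K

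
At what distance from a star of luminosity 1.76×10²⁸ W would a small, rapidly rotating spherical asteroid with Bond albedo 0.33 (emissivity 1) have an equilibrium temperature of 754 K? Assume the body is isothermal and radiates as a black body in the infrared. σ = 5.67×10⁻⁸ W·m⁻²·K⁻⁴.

For an isothermal black-emitting sphere, (1−a)S·πr² = σ·4πr²·T⁴ ⇒ S = 4σT⁴/(1−a).
S = 4·5.67×10⁻⁸·(754)⁴/0.670 = 1.094×10⁵ W/m².
Flux falls as S = L/(4πd²), so d = √(L/(4πS)) = √(1.76×10²⁸/(4π·1.094×10⁵)).

d ≈ 1.13×10¹¹ m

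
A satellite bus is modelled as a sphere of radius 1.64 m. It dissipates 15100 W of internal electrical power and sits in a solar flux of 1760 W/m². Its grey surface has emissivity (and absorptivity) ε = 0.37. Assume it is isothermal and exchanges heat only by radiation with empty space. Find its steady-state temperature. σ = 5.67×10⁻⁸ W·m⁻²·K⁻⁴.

T ≈ 413 K

At steady state, absorbed solar power + internal power = radiated power.
Absorbed: α·S·A_cross = 0.37·1760·8.450 = 5502 W (cross-section πr²).
Total input = 5502 + 15100 = 20600 W.
Radiated: εσ·A_surf·T⁴ with A_surf = 4πr² = 33.80 m².
T⁴ = 20600/(0.37·5.67×10⁻⁸·33.80) = 2.906×10¹⁰ K⁴.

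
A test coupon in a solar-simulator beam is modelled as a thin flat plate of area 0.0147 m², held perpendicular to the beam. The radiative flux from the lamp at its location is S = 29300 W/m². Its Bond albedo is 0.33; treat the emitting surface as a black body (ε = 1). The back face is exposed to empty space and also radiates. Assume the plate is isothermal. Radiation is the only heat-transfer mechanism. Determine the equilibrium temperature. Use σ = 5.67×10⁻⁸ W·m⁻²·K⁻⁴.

At equilibrium, absorbed power = emitted power.
Absorbing cross-section = A = 0.01470 m²; emitting surface = 2A = 0.02940 m² (ratio 2).
(1−a)S·A_cross = εσ·A_surf·T⁴  ⇒  T⁴ = (1−a)S/(2σ).
T⁴ = 0.670·29300/(2·5.67×10⁻⁸) = 1.731×10¹¹ K⁴.
T = (1.731×10¹¹)^(1/4).

T ≈ 645 K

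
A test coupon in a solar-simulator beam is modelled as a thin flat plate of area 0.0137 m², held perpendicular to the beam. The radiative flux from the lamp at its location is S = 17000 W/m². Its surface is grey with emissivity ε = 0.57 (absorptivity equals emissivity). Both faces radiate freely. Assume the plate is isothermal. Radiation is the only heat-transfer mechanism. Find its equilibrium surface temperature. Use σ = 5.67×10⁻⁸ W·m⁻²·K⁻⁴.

At equilibrium, absorbed power = emitted power.
Absorbing cross-section = A = 0.01370 m²; emitting surface = 2A = 0.02740 m² (ratio 2).
εS·A_cross = εσ·A_surf·T⁴  ⇒  T⁴ = S/(2σ)   (ε cancels).
T⁴ = 17000/(2·5.67×10⁻⁸) = 1.499×10¹¹ K⁴.
T = (1.499×10¹¹)^(1/4).

T ≈ 622 K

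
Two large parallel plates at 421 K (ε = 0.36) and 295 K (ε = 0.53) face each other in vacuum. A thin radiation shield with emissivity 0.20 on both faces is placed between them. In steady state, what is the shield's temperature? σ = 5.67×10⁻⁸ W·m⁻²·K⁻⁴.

T_s ≈ 370 K

In steady state the net flux on the hot side equals that on the cold side.
σ(T₁⁴−T_s⁴)/D₁ = σ(T_s⁴−T₂⁴)/D₂, with D₁ = 1/ε₁+1/ε_s−1 = 6.778, D₂ = 1/ε_s+1/ε₂−1 = 5.887.
Solve for T_s⁴: T_s⁴ = (D₂·T₁⁴ + D₁·T₂⁴)/(D₁+D₂) = 1.866×10¹⁰ K⁴.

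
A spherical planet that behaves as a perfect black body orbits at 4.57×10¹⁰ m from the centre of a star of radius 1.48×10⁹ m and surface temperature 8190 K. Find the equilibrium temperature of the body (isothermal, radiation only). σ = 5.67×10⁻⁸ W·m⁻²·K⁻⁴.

The star's surface emits σT_*⁴; at distance d the flux is S = σT_*⁴(R_*/d)².
S = 5.67×10⁻⁸·(8190)⁴·(1.48×10⁹/4.57×10¹⁰)² = 2.676×10⁵ W/m².
For an isothermal sphere T⁴ = (1−a)S/(4σ) = 1.180×10¹² K⁴.

T ≈ 1040 K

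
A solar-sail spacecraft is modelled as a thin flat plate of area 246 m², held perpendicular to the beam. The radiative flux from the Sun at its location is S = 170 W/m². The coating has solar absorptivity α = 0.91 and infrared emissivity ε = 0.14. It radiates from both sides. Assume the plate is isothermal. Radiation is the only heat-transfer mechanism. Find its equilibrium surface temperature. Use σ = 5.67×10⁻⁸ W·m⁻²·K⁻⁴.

At equilibrium, absorbed power = emitted power.
Absorbing cross-section = A = 246.0 m²; emitting surface = 2A = 492.0 m² (ratio 2).
αS·A_cross = εσ·A_surf·T⁴  ⇒  T⁴ = αS/(ε·2σ).
T⁴ = 0.910·170/(0.14·2·5.67×10⁻⁸) = 9.744×10⁹ K⁴.
T = (9.744×10⁹)^(1/4).

T ≈ 314 K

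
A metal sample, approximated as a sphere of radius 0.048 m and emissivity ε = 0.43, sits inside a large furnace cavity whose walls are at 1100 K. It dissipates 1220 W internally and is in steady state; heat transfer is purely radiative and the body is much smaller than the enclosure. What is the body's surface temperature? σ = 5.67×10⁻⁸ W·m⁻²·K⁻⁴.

T ≈ 1340 K

For a small grey body in a large enclosure, net radiated power = εσA(T⁴ − T_w⁴).
Steady state: P = εσA(T⁴ − T_w⁴) with A = 4πr² = 0.02895 m².
T⁴ = P/(εσA) + T_w⁴ = 1220/(0.43·5.67×10⁻⁸·0.02895) + (1100)⁴
    = 1.728×10¹² + 1.464×10¹² = 3.192×10¹² K⁴.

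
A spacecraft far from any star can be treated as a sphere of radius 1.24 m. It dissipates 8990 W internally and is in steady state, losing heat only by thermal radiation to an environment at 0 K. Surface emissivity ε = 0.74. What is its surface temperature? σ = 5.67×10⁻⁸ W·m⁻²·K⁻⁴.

Steady state: internal power = radiated power, P = εσA T⁴.
Radiating area A = 4πr² = 19.32 m².
T⁴ = P/(εσA) = 8990/(0.74·5.67×10⁻⁸·19.32) = 1.109×10¹⁰ K⁴.
T = (1.109×10¹⁰)^(1/4).

T ≈ 325 K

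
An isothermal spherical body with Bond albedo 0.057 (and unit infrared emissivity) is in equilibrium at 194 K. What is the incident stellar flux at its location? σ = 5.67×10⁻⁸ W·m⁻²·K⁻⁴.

(1−a)S·πr² = σ·4πr²·T⁴ ⇒ S = 4σT⁴/(1−a).
S = 4·5.67×10⁻⁸·1.416×10⁹/0.943.

S ≈ 341 W/m²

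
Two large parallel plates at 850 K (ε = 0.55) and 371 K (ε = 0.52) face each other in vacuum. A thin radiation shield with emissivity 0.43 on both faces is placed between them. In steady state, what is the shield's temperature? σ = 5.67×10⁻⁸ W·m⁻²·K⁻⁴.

T_s ≈ 724 K

In steady state the net flux on the hot side equals that on the cold side.
σ(T₁⁴−T_s⁴)/D₁ = σ(T_s⁴−T₂⁴)/D₂, with D₁ = 1/ε₁+1/ε_s−1 = 3.144, D₂ = 1/ε_s+1/ε₂−1 = 3.249.
Solve for T_s⁴: T_s⁴ = (D₂·T₁⁴ + D₁·T₂⁴)/(D₁+D₂) = 2.746×10¹¹ K⁴.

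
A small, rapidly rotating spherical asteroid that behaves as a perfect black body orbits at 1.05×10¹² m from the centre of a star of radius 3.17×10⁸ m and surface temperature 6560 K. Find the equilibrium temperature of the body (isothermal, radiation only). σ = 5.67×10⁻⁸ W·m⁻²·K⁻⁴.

The star's surface emits σT_*⁴; at distance d the flux is S = σT_*⁴(R_*/d)².
S = 5.67×10⁻⁸·(6560)⁴·(3.17×10⁸/1.05×10¹²)² = 9.571 W/m².
For an isothermal sphere T⁴ = (1−a)S/(4σ) = 4.220×10⁷ K⁴.

T ≈ 80.6 K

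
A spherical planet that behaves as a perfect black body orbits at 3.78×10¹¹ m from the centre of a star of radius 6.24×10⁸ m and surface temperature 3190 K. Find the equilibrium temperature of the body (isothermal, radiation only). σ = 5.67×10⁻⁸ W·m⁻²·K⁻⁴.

T ≈ 91.6 K

The star's surface emits σT_*⁴; at distance d the flux is S = σT_*⁴(R_*/d)².
S = 5.67×10⁻⁸·(3190)⁴·(6.24×10⁸/3.78×10¹¹)² = 16.00 W/m².
For an isothermal sphere T⁴ = (1−a)S/(4σ) = 7.055×10⁷ K⁴.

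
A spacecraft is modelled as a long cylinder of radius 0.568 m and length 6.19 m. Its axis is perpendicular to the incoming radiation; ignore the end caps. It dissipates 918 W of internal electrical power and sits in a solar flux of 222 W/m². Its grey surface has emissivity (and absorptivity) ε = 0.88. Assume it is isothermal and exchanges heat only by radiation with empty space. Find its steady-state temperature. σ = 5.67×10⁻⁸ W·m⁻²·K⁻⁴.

T ≈ 214 K

At steady state, absorbed solar power + internal power = radiated power.
Absorbed: α·S·A_cross = 0.88·222·7.032 = 1374 W (cross-section 2rL).
Total input = 1374 + 918 = 2292 W.
Radiated: εσ·A_surf·T⁴ with A_surf = 2πrL = 22.09 m².
T⁴ = 2292/(0.88·5.67×10⁻⁸·22.09) = 2.079×10⁹ K⁴.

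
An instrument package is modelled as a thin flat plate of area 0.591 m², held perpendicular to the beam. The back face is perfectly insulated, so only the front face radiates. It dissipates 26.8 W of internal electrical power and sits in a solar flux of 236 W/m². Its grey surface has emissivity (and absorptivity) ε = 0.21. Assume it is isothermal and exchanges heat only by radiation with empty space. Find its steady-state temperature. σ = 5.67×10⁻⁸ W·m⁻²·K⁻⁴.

At steady state, absorbed solar power + internal power = radiated power.
Absorbed: α·S·A_cross = 0.21·236·0.5910 = 29.29 W (cross-section A).
Total input = 29.29 + 26.8 = 56.09 W.
Radiated: εσ·A_surf·T⁴ with A_surf = A = 0.5910 m².
T⁴ = 56.09/(0.21·5.67×10⁻⁸·0.5910) = 7.971×10⁹ K⁴.

T ≈ 299 K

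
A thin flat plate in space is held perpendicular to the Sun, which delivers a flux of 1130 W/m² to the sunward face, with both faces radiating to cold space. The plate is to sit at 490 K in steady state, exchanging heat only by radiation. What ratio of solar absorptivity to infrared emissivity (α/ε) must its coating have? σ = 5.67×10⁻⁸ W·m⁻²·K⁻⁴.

Balance: αS·A = εσ·2A·T⁴ ⇒ α/ε = 2σT⁴/S.
α/ε = 2·5.67×10⁻⁸·(490)⁴/1130 = 2·5.67×10⁻⁸·5.765×10¹⁰/1130.

α/ε ≈ 5.79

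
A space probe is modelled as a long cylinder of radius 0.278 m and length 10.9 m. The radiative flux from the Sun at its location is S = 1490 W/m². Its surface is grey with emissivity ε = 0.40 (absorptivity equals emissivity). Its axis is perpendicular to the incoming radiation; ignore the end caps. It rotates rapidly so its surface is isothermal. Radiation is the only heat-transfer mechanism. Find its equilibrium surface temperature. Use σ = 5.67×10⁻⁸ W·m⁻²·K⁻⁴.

T ≈ 302 K

At equilibrium, absorbed power = emitted power.
Absorbing cross-section = 2rL = 6.060 m²; emitting surface = 2πrL = 19.04 m² (ratio π).
εS·A_cross = εσ·A_surf·T⁴  ⇒  T⁴ = S/(πσ)   (ε cancels).
T⁴ = 1490/(π·5.67×10⁻⁸) = 8.365×10⁹ K⁴.
T = (8.365×10⁹)^(1/4).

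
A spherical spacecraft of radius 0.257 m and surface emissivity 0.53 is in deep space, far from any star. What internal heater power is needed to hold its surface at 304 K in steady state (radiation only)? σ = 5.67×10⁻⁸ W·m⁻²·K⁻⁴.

P ≈ 213 W

P = εσ·4πr²·T⁴.
4πr² = 0.8300 m²; T⁴ = 8.541×10⁹ K⁴.
P = 0.53·5.67×10⁻⁸·0.8300·8.541×10⁹.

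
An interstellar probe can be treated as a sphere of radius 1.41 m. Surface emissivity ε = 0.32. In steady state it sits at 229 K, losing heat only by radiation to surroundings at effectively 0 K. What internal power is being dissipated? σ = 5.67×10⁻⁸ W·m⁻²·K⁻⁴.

Steady state: P = εσA T⁴.
A = 4πr² = 24.98 m²; T⁴ = (229)⁴ = 2.750×10⁹ K⁴.
P = 0.32 × 5.67×10⁻⁸ × 24.98 × 2.750×10⁹.

P ≈ 1250 W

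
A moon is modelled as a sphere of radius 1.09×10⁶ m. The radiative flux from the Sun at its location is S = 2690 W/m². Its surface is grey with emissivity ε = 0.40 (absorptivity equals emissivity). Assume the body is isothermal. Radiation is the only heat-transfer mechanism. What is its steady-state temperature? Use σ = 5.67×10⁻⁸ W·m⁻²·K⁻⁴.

T ≈ 330 K

At equilibrium, absorbed power = emitted power.
Absorbing cross-section = πr² = 3.733×10¹² m²; emitting surface = 4πr² = 1.493×10¹³ m² (ratio 4).
εS·A_cross = εσ·A_surf·T⁴  ⇒  T⁴ = S/(4σ)   (ε cancels).
T⁴ = 2690/(4·5.67×10⁻⁸) = 1.186×10¹⁰ K⁴.
T = (1.186×10¹⁰)^(1/4).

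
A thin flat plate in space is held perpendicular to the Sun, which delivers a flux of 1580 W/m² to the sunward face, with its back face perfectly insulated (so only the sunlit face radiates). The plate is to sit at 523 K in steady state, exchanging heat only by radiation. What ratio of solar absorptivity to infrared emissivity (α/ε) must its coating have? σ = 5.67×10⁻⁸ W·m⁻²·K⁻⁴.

α/ε ≈ 2.68

Balance: αS·A = εσ·1A·T⁴ ⇒ α/ε = σT⁴/S.
α/ε = 5.67×10⁻⁸·(523)⁴/1580 = 5.67×10⁻⁸·7.482×10¹⁰/1580.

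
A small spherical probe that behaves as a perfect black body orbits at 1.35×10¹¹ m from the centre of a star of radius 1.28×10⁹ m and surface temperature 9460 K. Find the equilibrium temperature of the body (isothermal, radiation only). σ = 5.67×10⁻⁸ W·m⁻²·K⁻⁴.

The star's surface emits σT_*⁴; at distance d the flux is S = σT_*⁴(R_*/d)².
S = 5.67×10⁻⁸·(9460)⁴·(1.28×10⁹/1.35×10¹¹)² = 40820 W/m².
For an isothermal sphere T⁴ = (1−a)S/(4σ) = 1.800×10¹¹ K⁴.

T ≈ 651 K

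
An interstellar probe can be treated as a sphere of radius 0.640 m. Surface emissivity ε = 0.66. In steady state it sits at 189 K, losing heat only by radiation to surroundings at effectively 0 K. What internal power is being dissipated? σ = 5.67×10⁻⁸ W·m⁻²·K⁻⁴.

Steady state: P = εσA T⁴.
A = 4πr² = 5.147 m²; T⁴ = (189)⁴ = 1.276×10⁹ K⁴.
P = 0.66 × 5.67×10⁻⁸ × 5.147 × 1.276×10⁹.

P ≈ 246 W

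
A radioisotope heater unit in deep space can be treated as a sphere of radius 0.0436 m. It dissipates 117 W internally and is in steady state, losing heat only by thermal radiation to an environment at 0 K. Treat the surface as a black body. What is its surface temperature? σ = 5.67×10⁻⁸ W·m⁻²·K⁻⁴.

T ≈ 542 K

Steady state: internal power = radiated power, P = εσA T⁴.
Radiating area A = 4πr² = 0.02389 m².
T⁴ = P/(εσA) = 117/(1.0·5.67×10⁻⁸·0.02389) = 8.638×10¹⁰ K⁴.
T = (8.638×10¹⁰)^(1/4).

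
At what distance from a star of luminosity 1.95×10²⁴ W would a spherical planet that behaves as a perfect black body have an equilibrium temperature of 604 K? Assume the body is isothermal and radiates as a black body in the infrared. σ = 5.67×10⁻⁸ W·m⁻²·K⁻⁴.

d ≈ 2.27×10⁹ m

For an isothermal black-emitting sphere, (1−a)S·πr² = σ·4πr²·T⁴ ⇒ S = 4σT⁴/(1−a).
S = 4·5.67×10⁻⁸·(604)⁴/1.00 = 30180 W/m².
Flux falls as S = L/(4πd²), so d = √(L/(4πS)) = √(1.95×10²⁴/(4π·30180)).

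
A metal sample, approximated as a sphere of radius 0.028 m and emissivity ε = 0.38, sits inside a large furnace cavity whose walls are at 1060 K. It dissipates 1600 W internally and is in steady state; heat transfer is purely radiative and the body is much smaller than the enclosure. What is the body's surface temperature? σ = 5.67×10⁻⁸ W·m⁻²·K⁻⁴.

For a small grey body in a large enclosure, net radiated power = εσA(T⁴ − T_w⁴).
Steady state: P = εσA(T⁴ − T_w⁴) with A = 4πr² = 0.009852 m².
T⁴ = P/(εσA) + T_w⁴ = 1600/(0.38·5.67×10⁻⁸·0.009852) + (1060)⁴
    = 7.538×10¹² + 1.262×10¹² = 8.800×10¹² K⁴.

T ≈ 1720 K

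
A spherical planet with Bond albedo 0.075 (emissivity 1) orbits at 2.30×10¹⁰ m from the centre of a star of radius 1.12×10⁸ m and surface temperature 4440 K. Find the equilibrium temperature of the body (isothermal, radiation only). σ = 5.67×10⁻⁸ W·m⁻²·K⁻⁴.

The star's surface emits σT_*⁴; at distance d the flux is S = σT_*⁴(R_*/d)².
S = 5.67×10⁻⁸·(4440)⁴·(1.12×10⁸/2.30×10¹⁰)² = 522.5 W/m².
For an isothermal sphere T⁴ = (1−a)S/(4σ) = 2.131×10⁹ K⁴.

T ≈ 215 K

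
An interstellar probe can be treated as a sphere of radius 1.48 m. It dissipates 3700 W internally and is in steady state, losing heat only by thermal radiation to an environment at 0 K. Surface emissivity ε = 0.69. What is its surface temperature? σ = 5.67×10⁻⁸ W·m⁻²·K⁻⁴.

Steady state: internal power = radiated power, P = εσA T⁴.
Radiating area A = 4πr² = 27.53 m².
T⁴ = P/(εσA) = 3700/(0.69·5.67×10⁻⁸·27.53) = 3.436×10⁹ K⁴.
T = (3.436×10⁹)^(1/4).

T ≈ 242 K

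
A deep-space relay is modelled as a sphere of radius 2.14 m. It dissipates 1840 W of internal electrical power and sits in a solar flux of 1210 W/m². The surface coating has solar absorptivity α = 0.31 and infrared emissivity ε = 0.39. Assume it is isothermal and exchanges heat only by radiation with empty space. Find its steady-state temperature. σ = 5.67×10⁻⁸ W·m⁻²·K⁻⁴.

At steady state, absorbed solar power + internal power = radiated power.
Absorbed: α·S·A_cross = 0.31·1210·14.39 = 5397 W (cross-section πr²).
Total input = 5397 + 1840 = 7237 W.
Radiated: εσ·A_surf·T⁴ with A_surf = 4πr² = 57.55 m².
T⁴ = 7237/(0.39·5.67×10⁻⁸·57.55) = 5.687×10⁹ K⁴.

T ≈ 275 K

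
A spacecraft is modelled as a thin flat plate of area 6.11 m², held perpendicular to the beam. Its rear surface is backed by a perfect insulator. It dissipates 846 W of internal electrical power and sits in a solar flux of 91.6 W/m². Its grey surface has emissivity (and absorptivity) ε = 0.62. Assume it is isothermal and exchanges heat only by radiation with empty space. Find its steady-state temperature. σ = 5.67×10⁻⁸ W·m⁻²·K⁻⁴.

T ≈ 273 K

At steady state, absorbed solar power + internal power = radiated power.
Absorbed: α·S·A_cross = 0.62·91.6·6.110 = 347.0 W (cross-section A).
Total input = 347.0 + 846 = 1193 W.
Radiated: εσ·A_surf·T⁴ with A_surf = A = 6.110 m².
T⁴ = 1193/(0.62·5.67×10⁻⁸·6.110) = 5.554×10⁹ K⁴.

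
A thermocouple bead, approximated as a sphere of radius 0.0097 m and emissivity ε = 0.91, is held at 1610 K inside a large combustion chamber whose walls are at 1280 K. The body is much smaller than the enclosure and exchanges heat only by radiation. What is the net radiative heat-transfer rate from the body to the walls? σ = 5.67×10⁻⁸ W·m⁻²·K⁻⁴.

For a small grey body in a large enclosure: P_net = εσA(T_body⁴ − T_wall⁴).
A = 4πr² = 0.001182 m²; T_body⁴ − T_wall⁴ = 6.719×10¹² − 2.684×10¹² = 4.035×10¹² K⁴.
|P_net| = 0.91·5.67×10⁻⁸·0.001182·4.035×10¹².

P_net ≈ 246 W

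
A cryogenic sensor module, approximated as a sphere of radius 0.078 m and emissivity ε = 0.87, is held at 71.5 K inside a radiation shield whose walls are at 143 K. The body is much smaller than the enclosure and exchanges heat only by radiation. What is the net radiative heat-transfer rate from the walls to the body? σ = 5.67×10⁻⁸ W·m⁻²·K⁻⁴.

P_net ≈ 1.48 W

For a small grey body in a large enclosure: P_net = εσA(T_body⁴ − T_wall⁴).
A = 4πr² = 0.07645 m²; T_body⁴ − T_wall⁴ = 2.614×10⁷ − 4.182×10⁸ = -3.920×10⁸ K⁴.
|P_net| = 0.87·5.67×10⁻⁸·0.07645·3.920×10⁸.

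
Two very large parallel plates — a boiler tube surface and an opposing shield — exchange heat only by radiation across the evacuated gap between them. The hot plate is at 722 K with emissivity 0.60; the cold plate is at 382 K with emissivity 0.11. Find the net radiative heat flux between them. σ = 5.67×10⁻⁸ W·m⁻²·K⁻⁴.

q ≈ 1460 W/m²

For two infinite grey parallel plates, q = σ(T₁⁴ − T₂⁴)/(1/ε₁ + 1/ε₂ − 1).
T₁⁴ − T₂⁴ = 2.717×10¹¹ − 2.129×10¹⁰ = 2.504×10¹¹ K⁴.
1/ε₁ + 1/ε₂ − 1 = 1.667 + 9.091 − 1 = 9.758.
q = 5.67×10⁻⁸ × 2.504×10¹¹ / 9.758.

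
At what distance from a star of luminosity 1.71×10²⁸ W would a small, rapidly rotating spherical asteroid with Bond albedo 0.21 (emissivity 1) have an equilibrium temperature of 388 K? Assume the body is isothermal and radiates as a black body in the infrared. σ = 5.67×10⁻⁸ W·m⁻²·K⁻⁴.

d ≈ 4.57×10¹¹ m

For an isothermal black-emitting sphere, (1−a)S·πr² = σ·4πr²·T⁴ ⇒ S = 4σT⁴/(1−a).
S = 4·5.67×10⁻⁸·(388)⁴/0.790 = 6506 W/m².
Flux falls as S = L/(4πd²), so d = √(L/(4πS)) = √(1.71×10²⁸/(4π·6506)).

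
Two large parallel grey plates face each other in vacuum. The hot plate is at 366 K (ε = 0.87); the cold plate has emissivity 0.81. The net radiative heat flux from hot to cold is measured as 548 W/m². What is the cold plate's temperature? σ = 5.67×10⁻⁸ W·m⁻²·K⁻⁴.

T₂ ≈ 260 K

q = σ(T₁⁴ − T₂⁴)/(1/ε₁ + 1/ε₂ − 1); denominator = 1.384.
T₂⁴ = T₁⁴ − q·(1/ε₁+1/ε₂−1)/σ = 1.794×10¹⁰ − 548·1.384/5.67×10⁻⁸
    = 4.568×10⁹ K⁴.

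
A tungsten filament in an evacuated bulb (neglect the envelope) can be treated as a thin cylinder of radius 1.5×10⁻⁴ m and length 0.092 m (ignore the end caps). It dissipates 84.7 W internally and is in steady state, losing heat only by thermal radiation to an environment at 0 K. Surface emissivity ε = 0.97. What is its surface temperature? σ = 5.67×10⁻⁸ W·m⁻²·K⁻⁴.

Steady state: internal power = radiated power, P = εσA T⁴.
Radiating area A = 2πrL = 8.671×10⁻⁵ m².
T⁴ = P/(εσA) = 84.7/(0.97·5.67×10⁻⁸·8.671×10⁻⁵) = 1.776×10¹³ K⁴.
T = (1.776×10¹³)^(1/4).

T ≈ 2050 K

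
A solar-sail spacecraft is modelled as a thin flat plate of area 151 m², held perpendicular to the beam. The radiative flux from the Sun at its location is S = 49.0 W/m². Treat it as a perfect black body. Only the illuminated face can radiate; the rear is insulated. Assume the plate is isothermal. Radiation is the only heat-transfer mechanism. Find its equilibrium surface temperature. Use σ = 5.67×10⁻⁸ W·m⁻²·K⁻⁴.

At equilibrium, absorbed power = emitted power.
Absorbing cross-section = A = 151.0 m²; emitting surface = A = 151.0 m² (ratio 1).
S·A_cross = εσ·A_surf·T⁴  ⇒  T⁴ = S/(1σ).
T⁴ = 1.00·49.0/(1·5.67×10⁻⁸) = 8.642×10⁸ K⁴.
T = (8.642×10⁸)^(1/4).

T ≈ 171 K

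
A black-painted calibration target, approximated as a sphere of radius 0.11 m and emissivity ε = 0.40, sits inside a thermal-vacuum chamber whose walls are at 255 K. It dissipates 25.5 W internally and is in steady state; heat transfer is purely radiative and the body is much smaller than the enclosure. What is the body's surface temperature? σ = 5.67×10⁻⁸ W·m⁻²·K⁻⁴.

For a small grey body in a large enclosure, net radiated power = εσA(T⁴ − T_w⁴).
Steady state: P = εσA(T⁴ − T_w⁴) with A = 4πr² = 0.1521 m².
T⁴ = P/(εσA) + T_w⁴ = 25.5/(0.40·5.67×10⁻⁸·0.1521) + (255)⁴
    = 7.394×10⁹ + 4.228×10⁹ = 1.162×10¹⁰ K⁴.

T ≈ 328 K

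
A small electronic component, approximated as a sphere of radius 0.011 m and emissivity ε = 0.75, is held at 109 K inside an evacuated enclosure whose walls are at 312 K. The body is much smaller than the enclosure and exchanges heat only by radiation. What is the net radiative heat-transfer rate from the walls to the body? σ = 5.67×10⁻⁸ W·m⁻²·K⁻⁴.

P_net ≈ 0.604 W

For a small grey body in a large enclosure: P_net = εσA(T_body⁴ − T_wall⁴).
A = 4πr² = 0.001521 m²; T_body⁴ − T_wall⁴ = 1.412×10⁸ − 9.476×10⁹ = -9.335×10⁹ K⁴.
|P_net| = 0.75·5.67×10⁻⁸·0.001521·9.335×10⁹.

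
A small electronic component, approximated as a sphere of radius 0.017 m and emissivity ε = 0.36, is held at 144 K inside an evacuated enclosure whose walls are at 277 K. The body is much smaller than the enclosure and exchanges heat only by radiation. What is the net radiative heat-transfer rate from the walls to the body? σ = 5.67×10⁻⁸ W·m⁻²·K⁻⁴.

P_net ≈ 0.405 W

For a small grey body in a large enclosure: P_net = εσA(T_body⁴ − T_wall⁴).
A = 4πr² = 0.003632 m²; T_body⁴ − T_wall⁴ = 4.300×10⁸ − 5.887×10⁹ = -5.457×10⁹ K⁴.
|P_net| = 0.36·5.67×10⁻⁸·0.003632·5.457×10⁹.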